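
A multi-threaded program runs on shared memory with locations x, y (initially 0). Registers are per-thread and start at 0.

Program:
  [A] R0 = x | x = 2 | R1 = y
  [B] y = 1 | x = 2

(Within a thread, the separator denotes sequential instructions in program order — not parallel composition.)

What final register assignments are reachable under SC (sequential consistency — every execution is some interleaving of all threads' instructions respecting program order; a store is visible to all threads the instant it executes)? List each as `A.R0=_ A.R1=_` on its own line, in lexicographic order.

outcome vector order: (A.R0,A.R1)
|SC outcomes| = 3

A.R0=0 A.R1=0
A.R0=0 A.R1=1
A.R0=2 A.R1=1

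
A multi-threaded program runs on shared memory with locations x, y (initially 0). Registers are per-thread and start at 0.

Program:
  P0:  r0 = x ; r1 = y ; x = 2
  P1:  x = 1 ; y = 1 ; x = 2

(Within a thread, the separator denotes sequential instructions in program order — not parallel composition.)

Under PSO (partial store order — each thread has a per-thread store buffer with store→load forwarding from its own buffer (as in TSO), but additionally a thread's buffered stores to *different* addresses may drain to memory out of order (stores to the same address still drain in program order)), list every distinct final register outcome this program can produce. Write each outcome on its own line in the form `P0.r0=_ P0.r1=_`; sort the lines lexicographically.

P0.r0=0 P0.r1=0
P0.r0=0 P0.r1=1
P0.r0=1 P0.r1=0
P0.r0=1 P0.r1=1
P0.r0=2 P0.r1=0
P0.r0=2 P0.r1=1

outcome vector order: (P0.r0,P0.r1)
|PSO outcomes| = 6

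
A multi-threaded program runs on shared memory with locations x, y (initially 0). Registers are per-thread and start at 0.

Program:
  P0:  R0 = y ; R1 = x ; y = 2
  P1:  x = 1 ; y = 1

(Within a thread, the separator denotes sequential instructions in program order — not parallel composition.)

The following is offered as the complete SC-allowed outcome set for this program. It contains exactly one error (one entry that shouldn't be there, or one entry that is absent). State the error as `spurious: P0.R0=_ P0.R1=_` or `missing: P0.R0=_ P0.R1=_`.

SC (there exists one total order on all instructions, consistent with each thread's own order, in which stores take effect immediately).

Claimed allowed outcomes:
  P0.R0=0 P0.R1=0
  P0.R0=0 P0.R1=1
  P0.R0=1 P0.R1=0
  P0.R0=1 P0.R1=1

spurious: P0.R0=1 P0.R1=0

outcome vector order: (P0.R0,P0.R1)
SC (3): 0/0 0/1 1/1
claimed∖SC = {1/0}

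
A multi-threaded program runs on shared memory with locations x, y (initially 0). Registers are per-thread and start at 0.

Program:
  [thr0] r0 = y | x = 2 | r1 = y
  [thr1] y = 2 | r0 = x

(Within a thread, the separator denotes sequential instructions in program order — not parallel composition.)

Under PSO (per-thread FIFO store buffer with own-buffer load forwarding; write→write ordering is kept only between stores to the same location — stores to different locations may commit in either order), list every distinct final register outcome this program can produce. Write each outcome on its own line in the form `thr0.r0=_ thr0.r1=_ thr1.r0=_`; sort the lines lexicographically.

outcome vector order: (thr0.r0,thr0.r1,thr1.r0)
|PSO outcomes| = 6

thr0.r0=0 thr0.r1=0 thr1.r0=0
thr0.r0=0 thr0.r1=0 thr1.r0=2
thr0.r0=0 thr0.r1=2 thr1.r0=0
thr0.r0=0 thr0.r1=2 thr1.r0=2
thr0.r0=2 thr0.r1=2 thr1.r0=0
thr0.r0=2 thr0.r1=2 thr1.r0=2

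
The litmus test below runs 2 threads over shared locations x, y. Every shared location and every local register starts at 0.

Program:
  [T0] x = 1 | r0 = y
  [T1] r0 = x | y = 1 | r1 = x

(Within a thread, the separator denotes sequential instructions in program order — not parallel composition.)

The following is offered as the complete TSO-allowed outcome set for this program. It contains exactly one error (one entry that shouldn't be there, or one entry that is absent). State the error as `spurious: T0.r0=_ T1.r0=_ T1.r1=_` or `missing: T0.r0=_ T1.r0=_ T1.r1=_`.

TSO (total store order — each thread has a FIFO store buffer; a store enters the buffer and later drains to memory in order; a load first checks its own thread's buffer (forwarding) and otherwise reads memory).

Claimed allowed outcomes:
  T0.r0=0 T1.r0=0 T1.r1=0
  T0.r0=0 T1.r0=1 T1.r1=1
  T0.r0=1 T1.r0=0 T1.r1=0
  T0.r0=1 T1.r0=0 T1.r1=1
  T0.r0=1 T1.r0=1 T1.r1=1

outcome vector order: (T0.r0,T1.r0,T1.r1)
[TSO] allowed = {<0 0 0>; <0 0 1>; <0 1 1>; <1 0 0>; <1 0 1>; <1 1 1>}
TSO∖claimed = {<0 0 1>}

missing: T0.r0=0 T1.r0=0 T1.r1=1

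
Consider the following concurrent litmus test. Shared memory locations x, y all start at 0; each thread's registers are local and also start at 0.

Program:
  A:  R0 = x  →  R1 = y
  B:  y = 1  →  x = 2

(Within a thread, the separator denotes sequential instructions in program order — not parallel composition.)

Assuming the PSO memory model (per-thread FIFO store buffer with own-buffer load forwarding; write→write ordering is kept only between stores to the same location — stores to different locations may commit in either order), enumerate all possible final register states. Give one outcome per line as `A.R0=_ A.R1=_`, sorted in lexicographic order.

outcome vector order: (A.R0,A.R1)
|PSO outcomes| = 4

A.R0=0 A.R1=0
A.R0=0 A.R1=1
A.R0=2 A.R1=0
A.R0=2 A.R1=1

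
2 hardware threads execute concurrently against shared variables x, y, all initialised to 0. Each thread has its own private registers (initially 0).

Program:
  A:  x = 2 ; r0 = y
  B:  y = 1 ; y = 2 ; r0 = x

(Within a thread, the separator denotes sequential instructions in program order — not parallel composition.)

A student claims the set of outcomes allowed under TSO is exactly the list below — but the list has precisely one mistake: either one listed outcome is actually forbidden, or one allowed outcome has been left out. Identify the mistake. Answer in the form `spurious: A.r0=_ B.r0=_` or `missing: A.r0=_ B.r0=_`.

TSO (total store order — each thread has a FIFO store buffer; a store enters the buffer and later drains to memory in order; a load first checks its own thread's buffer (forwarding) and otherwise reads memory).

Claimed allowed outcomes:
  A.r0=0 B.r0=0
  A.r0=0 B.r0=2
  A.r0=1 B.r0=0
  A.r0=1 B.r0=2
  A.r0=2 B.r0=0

missing: A.r0=2 B.r0=2

outcome vector order: (A.r0,B.r0)
TSO: 6 outcomes — {00; 02; 10; 12; 20; 22}
TSO∖claimed = {22}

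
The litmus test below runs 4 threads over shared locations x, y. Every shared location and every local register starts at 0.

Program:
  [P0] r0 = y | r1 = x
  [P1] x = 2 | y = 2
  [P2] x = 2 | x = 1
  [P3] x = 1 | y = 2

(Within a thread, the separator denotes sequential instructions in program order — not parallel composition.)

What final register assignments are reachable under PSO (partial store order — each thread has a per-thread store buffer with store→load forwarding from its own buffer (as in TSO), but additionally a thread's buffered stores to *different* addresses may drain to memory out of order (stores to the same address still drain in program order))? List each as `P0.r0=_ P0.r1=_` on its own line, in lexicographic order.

P0.r0=0 P0.r1=0
P0.r0=0 P0.r1=1
P0.r0=0 P0.r1=2
P0.r0=2 P0.r1=0
P0.r0=2 P0.r1=1
P0.r0=2 P0.r1=2

outcome vector order: (P0.r0,P0.r1)
|PSO outcomes| = 6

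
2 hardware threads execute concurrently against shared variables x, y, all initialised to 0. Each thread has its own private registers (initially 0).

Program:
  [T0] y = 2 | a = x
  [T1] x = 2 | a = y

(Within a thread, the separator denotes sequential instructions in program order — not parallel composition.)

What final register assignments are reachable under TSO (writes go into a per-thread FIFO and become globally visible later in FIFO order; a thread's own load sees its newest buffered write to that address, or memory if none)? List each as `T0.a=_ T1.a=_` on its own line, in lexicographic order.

outcome vector order: (T0.a,T1.a)
|TSO outcomes| = 4

T0.a=0 T1.a=0
T0.a=0 T1.a=2
T0.a=2 T1.a=0
T0.a=2 T1.a=2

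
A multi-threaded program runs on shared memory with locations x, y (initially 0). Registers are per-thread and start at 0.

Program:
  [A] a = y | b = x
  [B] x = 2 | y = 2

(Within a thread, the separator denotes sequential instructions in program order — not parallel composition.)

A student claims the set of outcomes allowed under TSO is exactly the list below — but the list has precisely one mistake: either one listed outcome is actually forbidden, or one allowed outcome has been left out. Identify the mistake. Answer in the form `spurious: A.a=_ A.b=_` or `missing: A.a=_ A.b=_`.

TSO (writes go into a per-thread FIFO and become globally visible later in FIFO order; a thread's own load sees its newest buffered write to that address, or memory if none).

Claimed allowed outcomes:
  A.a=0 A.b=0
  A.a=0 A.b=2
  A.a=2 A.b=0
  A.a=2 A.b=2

outcome vector order: (A.a,A.b)
[TSO] allowed = {(0,0); (0,2); (2,2)}
claimed∖TSO = {(2,0)}

spurious: A.a=2 A.b=0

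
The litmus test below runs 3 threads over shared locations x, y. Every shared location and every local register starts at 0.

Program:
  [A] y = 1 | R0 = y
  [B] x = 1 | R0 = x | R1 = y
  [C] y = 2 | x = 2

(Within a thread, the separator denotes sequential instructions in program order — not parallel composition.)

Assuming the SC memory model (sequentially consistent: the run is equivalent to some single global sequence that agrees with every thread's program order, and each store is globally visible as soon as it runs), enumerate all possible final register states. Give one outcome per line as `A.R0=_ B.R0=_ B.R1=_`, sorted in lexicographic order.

outcome vector order: (A.R0,B.R0,B.R1)
|SC outcomes| = 9

A.R0=1 B.R0=1 B.R1=0
A.R0=1 B.R0=1 B.R1=1
A.R0=1 B.R0=1 B.R1=2
A.R0=1 B.R0=2 B.R1=1
A.R0=1 B.R0=2 B.R1=2
A.R0=2 B.R0=1 B.R1=0
A.R0=2 B.R0=1 B.R1=1
A.R0=2 B.R0=1 B.R1=2
A.R0=2 B.R0=2 B.R1=2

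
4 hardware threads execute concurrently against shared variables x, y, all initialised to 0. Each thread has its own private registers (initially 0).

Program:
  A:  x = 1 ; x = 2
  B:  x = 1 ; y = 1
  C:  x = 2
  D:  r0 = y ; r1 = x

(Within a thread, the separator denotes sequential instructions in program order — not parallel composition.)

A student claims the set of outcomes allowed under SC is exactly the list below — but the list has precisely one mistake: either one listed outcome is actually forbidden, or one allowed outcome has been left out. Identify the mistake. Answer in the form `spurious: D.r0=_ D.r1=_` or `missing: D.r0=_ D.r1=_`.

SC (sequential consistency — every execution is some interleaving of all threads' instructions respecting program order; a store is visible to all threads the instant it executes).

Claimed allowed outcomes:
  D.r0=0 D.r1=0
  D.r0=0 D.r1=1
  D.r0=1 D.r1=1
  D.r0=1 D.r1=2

outcome vector order: (D.r0,D.r1)
under SC → <0 0>, <0 1>, <0 2>, <1 1>, <1 2>
SC∖claimed = {<0 2>}

missing: D.r0=0 D.r1=2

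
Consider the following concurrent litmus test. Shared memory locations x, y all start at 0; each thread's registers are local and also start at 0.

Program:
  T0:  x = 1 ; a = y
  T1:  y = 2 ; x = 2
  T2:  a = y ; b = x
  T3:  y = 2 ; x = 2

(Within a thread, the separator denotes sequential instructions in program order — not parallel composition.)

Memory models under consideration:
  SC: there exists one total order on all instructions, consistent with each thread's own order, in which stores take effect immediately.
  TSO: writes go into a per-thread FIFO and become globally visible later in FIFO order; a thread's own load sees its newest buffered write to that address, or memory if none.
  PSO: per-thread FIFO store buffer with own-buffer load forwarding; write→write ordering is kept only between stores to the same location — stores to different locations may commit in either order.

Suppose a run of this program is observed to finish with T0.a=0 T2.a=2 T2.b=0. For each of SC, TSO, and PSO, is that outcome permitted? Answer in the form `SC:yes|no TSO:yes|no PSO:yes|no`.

SC:no TSO:yes PSO:yes

outcome vector order: (T0.a,T2.a,T2.b)
SC (11): 000; 001; 002; 021; 022; 200; 201; 202; 220; 221; 222
TSO (12): 000; 001; 002; 020; 021; 022; 200; 201; 202; 220; 221; 222
PSO (12): 000; 001; 002; 020; 021; 022; 200; 201; 202; 220; 221; 222
target 020 ∈ {TSO,PSO}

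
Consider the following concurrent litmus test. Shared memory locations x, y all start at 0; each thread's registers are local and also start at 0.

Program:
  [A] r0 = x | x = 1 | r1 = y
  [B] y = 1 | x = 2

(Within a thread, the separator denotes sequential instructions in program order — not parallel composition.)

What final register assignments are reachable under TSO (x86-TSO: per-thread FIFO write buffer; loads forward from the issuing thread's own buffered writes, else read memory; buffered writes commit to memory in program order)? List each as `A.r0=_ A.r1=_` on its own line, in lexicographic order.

outcome vector order: (A.r0,A.r1)
|TSO outcomes| = 3

A.r0=0 A.r1=0
A.r0=0 A.r1=1
A.r0=2 A.r1=1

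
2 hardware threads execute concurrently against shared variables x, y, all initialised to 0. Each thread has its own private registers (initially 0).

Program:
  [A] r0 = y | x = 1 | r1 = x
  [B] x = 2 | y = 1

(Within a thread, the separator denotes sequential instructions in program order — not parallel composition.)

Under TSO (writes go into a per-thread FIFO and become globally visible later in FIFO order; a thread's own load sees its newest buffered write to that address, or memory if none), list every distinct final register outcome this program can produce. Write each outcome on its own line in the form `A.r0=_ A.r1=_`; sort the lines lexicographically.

A.r0=0 A.r1=1
A.r0=0 A.r1=2
A.r0=1 A.r1=1

outcome vector order: (A.r0,A.r1)
|TSO outcomes| = 3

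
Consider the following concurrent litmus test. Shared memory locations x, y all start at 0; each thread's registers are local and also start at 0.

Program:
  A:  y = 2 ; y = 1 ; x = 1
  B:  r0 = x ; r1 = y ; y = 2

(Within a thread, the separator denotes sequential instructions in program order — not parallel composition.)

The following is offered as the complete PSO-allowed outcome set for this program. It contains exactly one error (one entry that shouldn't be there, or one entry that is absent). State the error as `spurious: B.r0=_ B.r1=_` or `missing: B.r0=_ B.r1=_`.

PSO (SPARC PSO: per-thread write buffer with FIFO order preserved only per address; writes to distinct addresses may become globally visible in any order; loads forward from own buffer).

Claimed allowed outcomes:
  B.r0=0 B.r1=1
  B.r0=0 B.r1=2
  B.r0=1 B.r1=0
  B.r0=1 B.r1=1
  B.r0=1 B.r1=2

missing: B.r0=0 B.r1=0

outcome vector order: (B.r0,B.r1)
under PSO → (0,0) (0,1) (0,2) (1,0) (1,1) (1,2)
PSO∖claimed = {(0,0)}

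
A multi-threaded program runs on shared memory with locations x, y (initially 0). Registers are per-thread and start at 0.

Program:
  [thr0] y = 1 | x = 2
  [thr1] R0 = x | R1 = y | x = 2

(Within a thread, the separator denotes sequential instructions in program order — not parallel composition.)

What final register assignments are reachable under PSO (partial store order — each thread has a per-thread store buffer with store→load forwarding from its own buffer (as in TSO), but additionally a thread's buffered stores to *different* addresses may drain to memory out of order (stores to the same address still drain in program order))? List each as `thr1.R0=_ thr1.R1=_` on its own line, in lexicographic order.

thr1.R0=0 thr1.R1=0
thr1.R0=0 thr1.R1=1
thr1.R0=2 thr1.R1=0
thr1.R0=2 thr1.R1=1

outcome vector order: (thr1.R0,thr1.R1)
|PSO outcomes| = 4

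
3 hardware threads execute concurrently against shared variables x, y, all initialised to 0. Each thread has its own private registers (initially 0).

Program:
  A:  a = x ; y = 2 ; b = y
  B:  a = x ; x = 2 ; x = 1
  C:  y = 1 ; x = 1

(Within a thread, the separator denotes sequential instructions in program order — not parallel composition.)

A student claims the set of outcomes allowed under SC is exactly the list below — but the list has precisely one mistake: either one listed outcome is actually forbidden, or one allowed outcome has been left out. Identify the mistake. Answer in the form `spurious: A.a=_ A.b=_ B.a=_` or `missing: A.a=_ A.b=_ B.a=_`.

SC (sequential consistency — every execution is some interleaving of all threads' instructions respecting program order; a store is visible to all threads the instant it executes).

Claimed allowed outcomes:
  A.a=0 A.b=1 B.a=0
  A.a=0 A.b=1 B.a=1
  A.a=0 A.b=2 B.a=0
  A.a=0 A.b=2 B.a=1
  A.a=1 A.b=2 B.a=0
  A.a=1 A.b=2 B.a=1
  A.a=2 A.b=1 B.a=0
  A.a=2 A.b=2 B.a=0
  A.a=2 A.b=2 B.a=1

missing: A.a=1 A.b=1 B.a=0

outcome vector order: (A.a,A.b,B.a)
SC (10): 0/1/0, 0/1/1, 0/2/0, 0/2/1, 1/1/0, 1/2/0, 1/2/1, 2/1/0, 2/2/0, 2/2/1
SC∖claimed = {1/1/0}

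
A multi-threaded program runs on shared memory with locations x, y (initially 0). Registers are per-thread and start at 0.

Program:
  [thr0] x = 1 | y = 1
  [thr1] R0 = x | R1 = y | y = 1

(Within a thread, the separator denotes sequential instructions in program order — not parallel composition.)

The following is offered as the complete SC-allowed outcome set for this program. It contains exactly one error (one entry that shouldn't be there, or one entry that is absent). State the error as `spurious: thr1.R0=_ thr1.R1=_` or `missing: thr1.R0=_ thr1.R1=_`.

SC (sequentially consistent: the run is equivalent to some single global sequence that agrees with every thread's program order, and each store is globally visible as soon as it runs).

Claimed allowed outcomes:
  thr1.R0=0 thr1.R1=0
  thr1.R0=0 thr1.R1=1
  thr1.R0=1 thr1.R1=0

missing: thr1.R0=1 thr1.R1=1

outcome vector order: (thr1.R0,thr1.R1)
[SC] allowed = {0/0 0/1 1/0 1/1}
SC∖claimed = {1/1}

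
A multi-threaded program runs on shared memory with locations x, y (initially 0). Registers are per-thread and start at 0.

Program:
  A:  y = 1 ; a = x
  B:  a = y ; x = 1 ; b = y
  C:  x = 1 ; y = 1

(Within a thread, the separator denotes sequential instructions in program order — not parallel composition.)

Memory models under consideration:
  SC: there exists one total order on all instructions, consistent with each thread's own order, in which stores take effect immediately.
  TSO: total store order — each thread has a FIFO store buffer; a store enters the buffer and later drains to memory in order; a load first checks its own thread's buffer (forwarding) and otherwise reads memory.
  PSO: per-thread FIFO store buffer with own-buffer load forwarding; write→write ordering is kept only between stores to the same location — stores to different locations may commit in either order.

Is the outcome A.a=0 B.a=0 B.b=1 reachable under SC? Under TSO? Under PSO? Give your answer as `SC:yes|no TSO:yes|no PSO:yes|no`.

outcome vector order: (A.a,B.a,B.b)
SC: 5 outcomes — {0/0/1; 0/1/1; 1/0/0; 1/0/1; 1/1/1}
TSO: 6 outcomes — {0/0/0; 0/0/1; 0/1/1; 1/0/0; 1/0/1; 1/1/1}
PSO: 6 outcomes — {0/0/0; 0/0/1; 0/1/1; 1/0/0; 1/0/1; 1/1/1}
target 0/0/1 ∈ {SC,TSO,PSO}

SC:yes TSO:yes PSO:yes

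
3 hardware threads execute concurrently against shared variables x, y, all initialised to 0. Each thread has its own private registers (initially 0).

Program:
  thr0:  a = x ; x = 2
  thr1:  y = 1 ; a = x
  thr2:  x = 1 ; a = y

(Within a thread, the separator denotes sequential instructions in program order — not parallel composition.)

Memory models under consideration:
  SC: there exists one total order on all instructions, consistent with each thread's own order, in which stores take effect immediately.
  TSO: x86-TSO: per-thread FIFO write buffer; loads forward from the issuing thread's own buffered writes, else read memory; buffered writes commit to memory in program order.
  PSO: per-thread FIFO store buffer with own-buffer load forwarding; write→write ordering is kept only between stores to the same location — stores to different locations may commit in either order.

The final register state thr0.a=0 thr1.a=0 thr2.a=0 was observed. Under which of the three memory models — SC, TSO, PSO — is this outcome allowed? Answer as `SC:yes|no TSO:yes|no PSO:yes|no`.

SC:no TSO:yes PSO:yes

outcome vector order: (thr0.a,thr1.a,thr2.a)
[SC] allowed = {001, 010, 011, 020, 021, 101, 110, 111, 120, 121}
[TSO] allowed = {000, 001, 010, 011, 020, 021, 100, 101, 110, 111, 120, 121}
[PSO] allowed = {000, 001, 010, 011, 020, 021, 100, 101, 110, 111, 120, 121}
target 000 ∈ {TSO,PSO}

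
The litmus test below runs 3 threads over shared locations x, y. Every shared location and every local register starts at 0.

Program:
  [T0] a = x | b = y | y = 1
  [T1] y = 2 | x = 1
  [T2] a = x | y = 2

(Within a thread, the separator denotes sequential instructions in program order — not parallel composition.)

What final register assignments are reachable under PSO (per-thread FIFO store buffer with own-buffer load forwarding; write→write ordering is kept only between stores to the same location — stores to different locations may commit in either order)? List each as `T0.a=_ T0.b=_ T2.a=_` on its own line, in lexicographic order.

T0.a=0 T0.b=0 T2.a=0
T0.a=0 T0.b=0 T2.a=1
T0.a=0 T0.b=2 T2.a=0
T0.a=0 T0.b=2 T2.a=1
T0.a=1 T0.b=0 T2.a=0
T0.a=1 T0.b=0 T2.a=1
T0.a=1 T0.b=2 T2.a=0
T0.a=1 T0.b=2 T2.a=1

outcome vector order: (T0.a,T0.b,T2.a)
|PSO outcomes| = 8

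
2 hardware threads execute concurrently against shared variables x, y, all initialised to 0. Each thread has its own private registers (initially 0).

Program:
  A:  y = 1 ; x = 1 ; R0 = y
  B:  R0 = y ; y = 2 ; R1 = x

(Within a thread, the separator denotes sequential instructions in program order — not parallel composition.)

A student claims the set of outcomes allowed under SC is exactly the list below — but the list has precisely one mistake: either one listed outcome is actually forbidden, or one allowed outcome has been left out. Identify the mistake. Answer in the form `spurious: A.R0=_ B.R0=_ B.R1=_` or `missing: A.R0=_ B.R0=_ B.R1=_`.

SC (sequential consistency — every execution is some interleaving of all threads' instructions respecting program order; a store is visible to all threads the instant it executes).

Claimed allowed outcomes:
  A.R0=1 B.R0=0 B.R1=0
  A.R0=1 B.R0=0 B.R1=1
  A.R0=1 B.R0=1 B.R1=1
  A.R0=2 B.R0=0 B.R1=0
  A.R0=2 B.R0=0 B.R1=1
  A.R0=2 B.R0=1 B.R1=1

outcome vector order: (A.R0,B.R0,B.R1)
SC: 7 outcomes — {<1 0 0> <1 0 1> <1 1 1> <2 0 0> <2 0 1> <2 1 0> <2 1 1>}
SC∖claimed = {<2 1 0>}

missing: A.R0=2 B.R0=1 B.R1=0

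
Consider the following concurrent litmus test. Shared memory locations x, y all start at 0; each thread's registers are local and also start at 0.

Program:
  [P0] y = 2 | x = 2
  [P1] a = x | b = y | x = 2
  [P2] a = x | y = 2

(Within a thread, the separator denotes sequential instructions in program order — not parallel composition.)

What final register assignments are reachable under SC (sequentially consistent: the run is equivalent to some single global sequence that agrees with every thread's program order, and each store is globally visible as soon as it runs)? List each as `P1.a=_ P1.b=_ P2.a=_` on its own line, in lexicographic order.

P1.a=0 P1.b=0 P2.a=0
P1.a=0 P1.b=0 P2.a=2
P1.a=0 P1.b=2 P2.a=0
P1.a=0 P1.b=2 P2.a=2
P1.a=2 P1.b=2 P2.a=0
P1.a=2 P1.b=2 P2.a=2

outcome vector order: (P1.a,P1.b,P2.a)
|SC outcomes| = 6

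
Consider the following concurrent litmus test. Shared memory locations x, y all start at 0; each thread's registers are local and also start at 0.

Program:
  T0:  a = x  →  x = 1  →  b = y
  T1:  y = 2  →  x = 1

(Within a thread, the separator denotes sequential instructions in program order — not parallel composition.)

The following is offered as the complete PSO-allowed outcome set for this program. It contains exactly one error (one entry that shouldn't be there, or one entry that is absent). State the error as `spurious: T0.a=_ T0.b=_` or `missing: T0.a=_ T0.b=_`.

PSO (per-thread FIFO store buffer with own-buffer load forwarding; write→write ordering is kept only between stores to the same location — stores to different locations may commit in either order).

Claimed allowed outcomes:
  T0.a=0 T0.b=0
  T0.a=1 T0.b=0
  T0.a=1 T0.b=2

outcome vector order: (T0.a,T0.b)
under PSO → 00, 02, 10, 12
PSO∖claimed = {02}

missing: T0.a=0 T0.b=2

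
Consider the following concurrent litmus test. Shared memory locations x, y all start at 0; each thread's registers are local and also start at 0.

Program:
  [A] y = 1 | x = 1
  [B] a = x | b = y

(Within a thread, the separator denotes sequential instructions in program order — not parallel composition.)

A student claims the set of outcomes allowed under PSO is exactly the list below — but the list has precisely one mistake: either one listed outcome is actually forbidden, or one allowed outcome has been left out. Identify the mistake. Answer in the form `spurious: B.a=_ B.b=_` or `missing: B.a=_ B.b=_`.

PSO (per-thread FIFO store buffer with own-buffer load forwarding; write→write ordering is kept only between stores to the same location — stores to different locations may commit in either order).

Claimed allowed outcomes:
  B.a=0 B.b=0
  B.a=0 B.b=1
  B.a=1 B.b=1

outcome vector order: (B.a,B.b)
[PSO] allowed = {(0,0); (0,1); (1,0); (1,1)}
PSO∖claimed = {(1,0)}

missing: B.a=1 B.b=0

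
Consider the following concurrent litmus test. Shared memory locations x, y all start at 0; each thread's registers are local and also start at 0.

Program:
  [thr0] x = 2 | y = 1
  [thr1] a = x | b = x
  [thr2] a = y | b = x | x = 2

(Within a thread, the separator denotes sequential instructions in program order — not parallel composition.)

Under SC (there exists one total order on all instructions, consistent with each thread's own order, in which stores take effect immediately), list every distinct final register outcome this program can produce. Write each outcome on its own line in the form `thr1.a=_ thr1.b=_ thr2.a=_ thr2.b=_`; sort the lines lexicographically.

outcome vector order: (thr1.a,thr1.b,thr2.a,thr2.b)
|SC outcomes| = 9

thr1.a=0 thr1.b=0 thr2.a=0 thr2.b=0
thr1.a=0 thr1.b=0 thr2.a=0 thr2.b=2
thr1.a=0 thr1.b=0 thr2.a=1 thr2.b=2
thr1.a=0 thr1.b=2 thr2.a=0 thr2.b=0
thr1.a=0 thr1.b=2 thr2.a=0 thr2.b=2
thr1.a=0 thr1.b=2 thr2.a=1 thr2.b=2
thr1.a=2 thr1.b=2 thr2.a=0 thr2.b=0
thr1.a=2 thr1.b=2 thr2.a=0 thr2.b=2
thr1.a=2 thr1.b=2 thr2.a=1 thr2.b=2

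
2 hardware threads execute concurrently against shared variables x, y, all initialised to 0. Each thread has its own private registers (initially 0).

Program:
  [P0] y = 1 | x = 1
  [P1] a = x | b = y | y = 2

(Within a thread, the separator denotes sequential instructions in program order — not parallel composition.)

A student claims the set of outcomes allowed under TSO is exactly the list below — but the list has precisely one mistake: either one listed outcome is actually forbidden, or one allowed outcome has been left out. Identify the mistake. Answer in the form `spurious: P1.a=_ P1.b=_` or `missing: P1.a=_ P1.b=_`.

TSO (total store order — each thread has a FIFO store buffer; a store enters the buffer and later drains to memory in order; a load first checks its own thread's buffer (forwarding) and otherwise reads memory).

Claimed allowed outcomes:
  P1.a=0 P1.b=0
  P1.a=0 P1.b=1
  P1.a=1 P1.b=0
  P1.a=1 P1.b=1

outcome vector order: (P1.a,P1.b)
under TSO → (0,0) (0,1) (1,1)
claimed∖TSO = {(1,0)}

spurious: P1.a=1 P1.b=0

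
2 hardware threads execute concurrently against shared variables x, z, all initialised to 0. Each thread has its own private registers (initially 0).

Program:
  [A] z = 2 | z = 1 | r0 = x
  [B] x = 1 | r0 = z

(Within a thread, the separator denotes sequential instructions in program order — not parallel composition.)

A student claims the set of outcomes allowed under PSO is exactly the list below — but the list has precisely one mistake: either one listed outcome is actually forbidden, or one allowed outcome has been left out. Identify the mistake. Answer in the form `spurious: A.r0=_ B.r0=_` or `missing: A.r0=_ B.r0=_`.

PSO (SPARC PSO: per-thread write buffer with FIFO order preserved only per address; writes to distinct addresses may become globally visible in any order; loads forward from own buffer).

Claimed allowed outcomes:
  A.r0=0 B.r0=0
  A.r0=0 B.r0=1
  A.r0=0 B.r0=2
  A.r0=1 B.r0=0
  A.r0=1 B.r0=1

missing: A.r0=1 B.r0=2

outcome vector order: (A.r0,B.r0)
[PSO] allowed = {00; 01; 02; 10; 11; 12}
PSO∖claimed = {12}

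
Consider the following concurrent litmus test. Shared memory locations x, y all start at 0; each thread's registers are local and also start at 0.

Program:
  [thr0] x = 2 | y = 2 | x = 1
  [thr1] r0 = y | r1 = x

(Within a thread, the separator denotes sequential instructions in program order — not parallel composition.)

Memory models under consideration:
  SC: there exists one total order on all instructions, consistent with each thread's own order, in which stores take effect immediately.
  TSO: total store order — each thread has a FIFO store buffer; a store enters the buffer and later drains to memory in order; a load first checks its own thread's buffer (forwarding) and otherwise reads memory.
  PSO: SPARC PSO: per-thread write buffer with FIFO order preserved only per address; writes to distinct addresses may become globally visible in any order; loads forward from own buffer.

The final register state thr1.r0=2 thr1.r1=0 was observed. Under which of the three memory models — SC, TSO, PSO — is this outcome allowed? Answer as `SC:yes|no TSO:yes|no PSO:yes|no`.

SC:no TSO:no PSO:yes

outcome vector order: (thr1.r0,thr1.r1)
under SC → (0,0) (0,1) (0,2) (2,1) (2,2)
under TSO → (0,0) (0,1) (0,2) (2,1) (2,2)
under PSO → (0,0) (0,1) (0,2) (2,0) (2,1) (2,2)
target (2,0) ∈ {PSO}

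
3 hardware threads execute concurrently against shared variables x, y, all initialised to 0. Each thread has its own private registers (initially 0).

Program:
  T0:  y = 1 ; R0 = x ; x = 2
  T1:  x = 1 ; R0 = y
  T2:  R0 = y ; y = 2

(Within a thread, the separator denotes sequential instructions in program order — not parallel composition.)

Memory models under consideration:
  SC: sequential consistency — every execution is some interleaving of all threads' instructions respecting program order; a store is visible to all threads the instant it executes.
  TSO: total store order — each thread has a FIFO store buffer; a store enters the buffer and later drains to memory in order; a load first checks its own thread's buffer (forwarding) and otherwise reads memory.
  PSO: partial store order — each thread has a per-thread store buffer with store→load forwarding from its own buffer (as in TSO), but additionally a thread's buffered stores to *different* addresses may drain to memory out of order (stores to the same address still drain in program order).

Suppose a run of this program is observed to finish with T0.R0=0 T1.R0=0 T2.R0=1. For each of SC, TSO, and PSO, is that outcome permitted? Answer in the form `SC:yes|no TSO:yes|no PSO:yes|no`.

SC:no TSO:yes PSO:yes

outcome vector order: (T0.R0,T1.R0,T2.R0)
[SC] allowed = {010 011 020 021 100 101 110 111 120 121}
[TSO] allowed = {000 001 010 011 020 021 100 101 110 111 120 121}
[PSO] allowed = {000 001 010 011 020 021 100 101 110 111 120 121}
target 001 ∈ {TSO,PSO}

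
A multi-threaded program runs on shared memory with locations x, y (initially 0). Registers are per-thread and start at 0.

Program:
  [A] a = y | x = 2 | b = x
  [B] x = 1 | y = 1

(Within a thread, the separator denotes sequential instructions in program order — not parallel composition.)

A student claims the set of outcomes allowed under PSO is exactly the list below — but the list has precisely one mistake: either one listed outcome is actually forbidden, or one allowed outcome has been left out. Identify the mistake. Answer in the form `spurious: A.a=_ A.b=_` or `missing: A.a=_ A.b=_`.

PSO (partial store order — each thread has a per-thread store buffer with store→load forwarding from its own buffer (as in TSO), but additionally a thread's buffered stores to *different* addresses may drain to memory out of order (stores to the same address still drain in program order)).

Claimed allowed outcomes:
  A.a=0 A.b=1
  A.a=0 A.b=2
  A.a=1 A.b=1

outcome vector order: (A.a,A.b)
[PSO] allowed = {<0 1>; <0 2>; <1 1>; <1 2>}
PSO∖claimed = {<1 2>}

missing: A.a=1 A.b=2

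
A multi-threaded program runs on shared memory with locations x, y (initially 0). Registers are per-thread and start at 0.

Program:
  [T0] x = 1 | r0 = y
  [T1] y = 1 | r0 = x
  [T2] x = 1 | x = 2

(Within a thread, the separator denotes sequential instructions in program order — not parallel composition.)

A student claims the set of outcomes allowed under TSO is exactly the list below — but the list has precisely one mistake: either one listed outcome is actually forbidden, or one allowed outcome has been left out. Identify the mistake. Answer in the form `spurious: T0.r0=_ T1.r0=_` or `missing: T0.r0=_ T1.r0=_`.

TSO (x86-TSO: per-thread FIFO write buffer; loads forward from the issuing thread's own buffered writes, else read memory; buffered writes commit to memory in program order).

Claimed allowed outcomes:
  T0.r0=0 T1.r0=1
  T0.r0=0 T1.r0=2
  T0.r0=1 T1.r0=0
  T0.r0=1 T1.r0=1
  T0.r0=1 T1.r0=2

outcome vector order: (T0.r0,T1.r0)
TSO: 6 outcomes — {0/0, 0/1, 0/2, 1/0, 1/1, 1/2}
TSO∖claimed = {0/0}

missing: T0.r0=0 T1.r0=0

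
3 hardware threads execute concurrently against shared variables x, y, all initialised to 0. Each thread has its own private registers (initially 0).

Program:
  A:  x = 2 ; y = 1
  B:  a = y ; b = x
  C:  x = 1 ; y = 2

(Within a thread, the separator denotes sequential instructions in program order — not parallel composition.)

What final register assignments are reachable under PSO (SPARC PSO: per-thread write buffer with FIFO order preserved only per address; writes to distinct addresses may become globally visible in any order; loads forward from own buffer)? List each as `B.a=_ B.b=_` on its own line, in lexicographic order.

B.a=0 B.b=0
B.a=0 B.b=1
B.a=0 B.b=2
B.a=1 B.b=0
B.a=1 B.b=1
B.a=1 B.b=2
B.a=2 B.b=0
B.a=2 B.b=1
B.a=2 B.b=2

outcome vector order: (B.a,B.b)
|PSO outcomes| = 9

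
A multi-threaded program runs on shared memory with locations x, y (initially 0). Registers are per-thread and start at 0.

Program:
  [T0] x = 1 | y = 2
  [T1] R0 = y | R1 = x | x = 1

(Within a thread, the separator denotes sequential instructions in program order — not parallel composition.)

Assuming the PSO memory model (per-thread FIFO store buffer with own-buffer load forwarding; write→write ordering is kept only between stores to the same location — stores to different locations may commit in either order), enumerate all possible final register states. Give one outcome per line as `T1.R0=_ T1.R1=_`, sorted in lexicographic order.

outcome vector order: (T1.R0,T1.R1)
|PSO outcomes| = 4

T1.R0=0 T1.R1=0
T1.R0=0 T1.R1=1
T1.R0=2 T1.R1=0
T1.R0=2 T1.R1=1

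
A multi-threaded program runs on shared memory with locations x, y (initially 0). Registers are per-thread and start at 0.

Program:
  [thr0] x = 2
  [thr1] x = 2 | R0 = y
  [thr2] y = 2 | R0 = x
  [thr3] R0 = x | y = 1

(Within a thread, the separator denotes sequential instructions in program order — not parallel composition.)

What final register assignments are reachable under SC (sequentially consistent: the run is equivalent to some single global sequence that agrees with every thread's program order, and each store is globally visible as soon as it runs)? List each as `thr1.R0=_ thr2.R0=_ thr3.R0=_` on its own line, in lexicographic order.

thr1.R0=0 thr2.R0=2 thr3.R0=0
thr1.R0=0 thr2.R0=2 thr3.R0=2
thr1.R0=1 thr2.R0=0 thr3.R0=0
thr1.R0=1 thr2.R0=0 thr3.R0=2
thr1.R0=1 thr2.R0=2 thr3.R0=0
thr1.R0=1 thr2.R0=2 thr3.R0=2
thr1.R0=2 thr2.R0=0 thr3.R0=0
thr1.R0=2 thr2.R0=0 thr3.R0=2
thr1.R0=2 thr2.R0=2 thr3.R0=0
thr1.R0=2 thr2.R0=2 thr3.R0=2

outcome vector order: (thr1.R0,thr2.R0,thr3.R0)
|SC outcomes| = 10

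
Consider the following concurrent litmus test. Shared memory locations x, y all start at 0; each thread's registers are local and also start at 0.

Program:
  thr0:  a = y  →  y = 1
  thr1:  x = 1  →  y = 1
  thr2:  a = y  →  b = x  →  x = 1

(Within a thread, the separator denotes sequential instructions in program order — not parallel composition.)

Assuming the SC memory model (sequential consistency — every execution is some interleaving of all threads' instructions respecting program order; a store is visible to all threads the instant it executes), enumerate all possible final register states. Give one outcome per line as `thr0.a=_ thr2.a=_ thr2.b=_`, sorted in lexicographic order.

thr0.a=0 thr2.a=0 thr2.b=0
thr0.a=0 thr2.a=0 thr2.b=1
thr0.a=0 thr2.a=1 thr2.b=0
thr0.a=0 thr2.a=1 thr2.b=1
thr0.a=1 thr2.a=0 thr2.b=0
thr0.a=1 thr2.a=0 thr2.b=1
thr0.a=1 thr2.a=1 thr2.b=1

outcome vector order: (thr0.a,thr2.a,thr2.b)
|SC outcomes| = 7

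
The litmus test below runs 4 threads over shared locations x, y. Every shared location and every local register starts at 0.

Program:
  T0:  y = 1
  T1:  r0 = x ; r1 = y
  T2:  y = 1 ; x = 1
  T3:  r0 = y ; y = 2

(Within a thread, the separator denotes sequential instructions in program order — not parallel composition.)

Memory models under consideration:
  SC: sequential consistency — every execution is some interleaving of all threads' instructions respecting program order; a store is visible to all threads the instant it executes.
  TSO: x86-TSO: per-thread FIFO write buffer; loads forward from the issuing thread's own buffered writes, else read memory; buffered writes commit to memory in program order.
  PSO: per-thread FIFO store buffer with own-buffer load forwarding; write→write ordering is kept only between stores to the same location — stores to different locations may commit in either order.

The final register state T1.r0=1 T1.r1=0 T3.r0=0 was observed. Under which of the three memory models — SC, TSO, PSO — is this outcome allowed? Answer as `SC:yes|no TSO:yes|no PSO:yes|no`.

outcome vector order: (T1.r0,T1.r1,T3.r0)
SC (10): (0,0,0); (0,0,1); (0,1,0); (0,1,1); (0,2,0); (0,2,1); (1,1,0); (1,1,1); (1,2,0); (1,2,1)
TSO (10): (0,0,0); (0,0,1); (0,1,0); (0,1,1); (0,2,0); (0,2,1); (1,1,0); (1,1,1); (1,2,0); (1,2,1)
PSO (12): (0,0,0); (0,0,1); (0,1,0); (0,1,1); (0,2,0); (0,2,1); (1,0,0); (1,0,1); (1,1,0); (1,1,1); (1,2,0); (1,2,1)
target (1,0,0) ∈ {PSO}

SC:no TSO:no PSO:yes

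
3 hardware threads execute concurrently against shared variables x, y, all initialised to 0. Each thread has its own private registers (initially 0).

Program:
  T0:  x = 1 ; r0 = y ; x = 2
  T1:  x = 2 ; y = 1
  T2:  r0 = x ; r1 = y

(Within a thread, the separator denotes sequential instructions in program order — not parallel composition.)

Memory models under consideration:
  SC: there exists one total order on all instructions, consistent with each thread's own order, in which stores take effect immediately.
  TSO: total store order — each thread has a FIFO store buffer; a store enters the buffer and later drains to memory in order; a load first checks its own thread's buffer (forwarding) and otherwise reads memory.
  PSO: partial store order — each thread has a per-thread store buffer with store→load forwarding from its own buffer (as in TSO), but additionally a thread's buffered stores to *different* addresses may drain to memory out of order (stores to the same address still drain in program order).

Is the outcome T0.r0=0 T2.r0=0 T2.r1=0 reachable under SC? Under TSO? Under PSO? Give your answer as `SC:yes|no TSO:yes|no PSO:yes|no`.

SC:yes TSO:yes PSO:yes

outcome vector order: (T0.r0,T2.r0,T2.r1)
SC (12): 0/0/0; 0/0/1; 0/1/0; 0/1/1; 0/2/0; 0/2/1; 1/0/0; 1/0/1; 1/1/0; 1/1/1; 1/2/0; 1/2/1
TSO (12): 0/0/0; 0/0/1; 0/1/0; 0/1/1; 0/2/0; 0/2/1; 1/0/0; 1/0/1; 1/1/0; 1/1/1; 1/2/0; 1/2/1
PSO (12): 0/0/0; 0/0/1; 0/1/0; 0/1/1; 0/2/0; 0/2/1; 1/0/0; 1/0/1; 1/1/0; 1/1/1; 1/2/0; 1/2/1
target 0/0/0 ∈ {SC,TSO,PSO}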